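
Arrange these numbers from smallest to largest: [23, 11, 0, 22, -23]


Original list: [23, 11, 0, 22, -23]
Repeatedly take the smallest remaining element:
  Remaining [23, 11, 0, 22, -23] -> smallest is -23
  Remaining [23, 11, 0, 22] -> smallest is 0
  Remaining [23, 11, 22] -> smallest is 11
  Remaining [23, 22] -> smallest is 22
  Remaining [23] -> smallest is 23
Collecting the picks in order gives the sorted list.
Final answer: [-23, 0, 11, 22, 23]


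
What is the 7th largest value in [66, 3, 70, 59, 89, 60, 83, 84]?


Sort descending: [89, 84, 83, 70, 66, 60, 59, 3]
The 7th element (1-indexed) is at index 6.
Value = 59
Final answer: 59


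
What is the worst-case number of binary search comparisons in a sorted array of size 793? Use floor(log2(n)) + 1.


Binary search halves the search space each step.
Maximum comparisons = floor(log2(793)) + 1
log2(793) = 9.6312
floor(log2(793)) = 9, so 9 + 1 = 10
Final answer: 10


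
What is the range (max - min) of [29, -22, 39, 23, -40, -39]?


Maximum value: 39
Minimum value: -40
Range = 39 - (-40) = 79
Final answer: 79


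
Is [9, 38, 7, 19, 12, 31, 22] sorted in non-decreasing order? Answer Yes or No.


Check consecutive pairs:
  9 <= 38? True
  38 <= 7? False
  7 <= 19? True
  19 <= 12? False
  12 <= 31? True
  31 <= 22? False
3 consecutive pair(s) are out of order, so the list is not sorted.
Final answer: No


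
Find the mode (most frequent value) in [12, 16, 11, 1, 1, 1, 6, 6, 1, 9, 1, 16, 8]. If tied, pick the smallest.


Count the frequency of each value:
  1 appears 5 time(s)
  6 appears 2 time(s)
  8 appears 1 time(s)
  9 appears 1 time(s)
  11 appears 1 time(s)
  12 appears 1 time(s)
  16 appears 2 time(s)
Maximum frequency is 5.
Only 1 reaches that frequency, so it is the mode.
Final answer: 1


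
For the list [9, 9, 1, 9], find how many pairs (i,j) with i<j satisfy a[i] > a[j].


For each element, count the later elements that are smaller than it:
  9 (index 0): smaller elements after it = [1] -> 1
  9 (index 1): smaller elements after it = [1] -> 1
  1 (index 2): smaller elements after it = [] -> 0
Total inversions = 1 + 1 + 0 = 2
Final answer: 2


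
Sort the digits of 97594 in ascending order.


The number 97594 has digits: 9, 7, 5, 9, 4
Sorted: 4, 5, 7, 9, 9
Joining the sorted digits gives the result.
Final answer: 45799


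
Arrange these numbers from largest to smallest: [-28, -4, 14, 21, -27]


Original list: [-28, -4, 14, 21, -27]
Repeatedly take the largest remaining element:
  Remaining [-28, -4, 14, 21, -27] -> largest is 21
  Remaining [-28, -4, 14, -27] -> largest is 14
  Remaining [-28, -4, -27] -> largest is -4
  Remaining [-28, -27] -> largest is -27
  Remaining [-28] -> largest is -28
Collecting the picks in order gives the descending list.
Final answer: [21, 14, -4, -27, -28]


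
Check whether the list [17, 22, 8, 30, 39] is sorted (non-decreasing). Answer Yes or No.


Check consecutive pairs:
  17 <= 22? True
  22 <= 8? False
  8 <= 30? True
  30 <= 39? True
1 consecutive pair(s) are out of order, so the list is not sorted.
Final answer: No


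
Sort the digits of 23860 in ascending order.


The number 23860 has digits: 2, 3, 8, 6, 0
Sorted: 0, 2, 3, 6, 8
Joining the sorted digits gives the result.
Final answer: 02368


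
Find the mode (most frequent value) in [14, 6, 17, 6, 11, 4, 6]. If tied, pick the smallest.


Count the frequency of each value:
  4 appears 1 time(s)
  6 appears 3 time(s)
  11 appears 1 time(s)
  14 appears 1 time(s)
  17 appears 1 time(s)
Maximum frequency is 3.
Only 6 reaches that frequency, so it is the mode.
Final answer: 6


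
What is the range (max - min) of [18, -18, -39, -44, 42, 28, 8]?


Maximum value: 42
Minimum value: -44
Range = 42 - (-44) = 86
Final answer: 86


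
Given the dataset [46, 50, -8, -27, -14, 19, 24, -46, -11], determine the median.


First, sort the list: [-46, -27, -14, -11, -8, 19, 24, 46, 50]
The list has 9 elements (odd count).
The middle index is 4 (0-based), and the element there is -8.
Final answer: -8


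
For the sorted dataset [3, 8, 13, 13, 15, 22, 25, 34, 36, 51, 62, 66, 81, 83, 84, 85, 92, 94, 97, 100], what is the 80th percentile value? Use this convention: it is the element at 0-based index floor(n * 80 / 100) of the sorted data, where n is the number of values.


The dataset has n = 20 elements.
Index = floor(20 * 80 / 100) = floor(1600 / 100) = floor(16) = 16
Counting from index 0 in the sorted data, the element at index 16 is 92.
Final answer: 92


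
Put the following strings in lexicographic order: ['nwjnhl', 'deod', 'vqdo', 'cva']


Compare strings character by character (the first differing letter decides):
  'cva' < 'deod' since 'c' < 'd' at position 1
  'deod' < 'nwjnhl' since 'd' < 'n' at position 1
  'nwjnhl' < 'vqdo' since 'n' < 'v' at position 1
Chaining these comparisons gives the alphabetical order.
Final answer: ['cva', 'deod', 'nwjnhl', 'vqdo']


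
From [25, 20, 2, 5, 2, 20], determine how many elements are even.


Check each element:
  25 is odd
  20 is even
  2 is even
  5 is odd
  2 is even
  20 is even
Evens: [20, 2, 2, 20]
Count of evens = 4
Final answer: 4


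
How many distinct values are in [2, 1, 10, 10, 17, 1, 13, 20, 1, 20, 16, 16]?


List all unique values:
Distinct values: [1, 2, 10, 13, 16, 17, 20]
Count = 7
Final answer: 7


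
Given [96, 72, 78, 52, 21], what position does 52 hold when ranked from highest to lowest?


Sort descending: [96, 78, 72, 52, 21]
Find 52 in the sorted list.
52 is at position 4.
Final answer: 4


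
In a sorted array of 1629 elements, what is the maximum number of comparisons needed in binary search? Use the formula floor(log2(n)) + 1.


Binary search halves the search space each step.
Maximum comparisons = floor(log2(1629)) + 1
log2(1629) = 10.6698
floor(log2(1629)) = 10, so 10 + 1 = 11
Final answer: 11


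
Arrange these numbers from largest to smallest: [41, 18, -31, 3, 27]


Original list: [41, 18, -31, 3, 27]
Repeatedly take the largest remaining element:
  Remaining [41, 18, -31, 3, 27] -> largest is 41
  Remaining [18, -31, 3, 27] -> largest is 27
  Remaining [18, -31, 3] -> largest is 18
  Remaining [-31, 3] -> largest is 3
  Remaining [-31] -> largest is -31
Collecting the picks in order gives the descending list.
Final answer: [41, 27, 18, 3, -31]


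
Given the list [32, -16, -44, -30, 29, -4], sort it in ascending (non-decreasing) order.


Original list: [32, -16, -44, -30, 29, -4]
Repeatedly take the smallest remaining element:
  Remaining [32, -16, -44, -30, 29, -4] -> smallest is -44
  Remaining [32, -16, -30, 29, -4] -> smallest is -30
  Remaining [32, -16, 29, -4] -> smallest is -16
  Remaining [32, 29, -4] -> smallest is -4
  Remaining [32, 29] -> smallest is 29
  Remaining [32] -> smallest is 32
Collecting the picks in order gives the sorted list.
Final answer: [-44, -30, -16, -4, 29, 32]


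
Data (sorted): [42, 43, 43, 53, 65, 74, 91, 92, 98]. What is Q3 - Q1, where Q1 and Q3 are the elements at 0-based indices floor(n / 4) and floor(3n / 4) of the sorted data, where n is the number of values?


The data has n = 9 elements.
Q1 index = floor(9 / 4) = floor(2.25) = 2; Q3 index = floor(3 * 9 / 4) = floor(6.75) = 6
Q1 = element at index 2 = 43
Q3 = element at index 6 = 91
IQR = 91 - 43 = 48
Final answer: 48


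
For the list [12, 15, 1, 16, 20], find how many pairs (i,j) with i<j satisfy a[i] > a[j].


For each element, count the later elements that are smaller than it:
  12 (index 0): smaller elements after it = [1] -> 1
  15 (index 1): smaller elements after it = [1] -> 1
  1 (index 2): smaller elements after it = [] -> 0
  16 (index 3): smaller elements after it = [] -> 0
Total inversions = 1 + 1 + 0 + 0 = 2
Final answer: 2


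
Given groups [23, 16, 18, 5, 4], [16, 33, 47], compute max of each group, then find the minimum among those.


Find max of each group:
  Group 1: [23, 16, 18, 5, 4] -> max = 23
  Group 2: [16, 33, 47] -> max = 47
Maxes: [23, 47]
Minimum of maxes = 23
Final answer: 23


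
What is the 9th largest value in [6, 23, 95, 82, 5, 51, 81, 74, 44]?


Sort descending: [95, 82, 81, 74, 51, 44, 23, 6, 5]
The 9th element (1-indexed) is at index 8.
Value = 5
Final answer: 5


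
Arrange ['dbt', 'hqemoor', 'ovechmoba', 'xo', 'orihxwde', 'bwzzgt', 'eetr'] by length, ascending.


Compute lengths:
  'dbt' has length 3
  'hqemoor' has length 7
  'ovechmoba' has length 9
  'xo' has length 2
  'orihxwde' has length 8
  'bwzzgt' has length 6
  'eetr' has length 4
Lengths in increasing order: 2 < 3 < 4 < 6 < 7 < 8 < 9
Listing the words in that order gives the answer.
Final answer: ['xo', 'dbt', 'eetr', 'bwzzgt', 'hqemoor', 'orihxwde', 'ovechmoba']


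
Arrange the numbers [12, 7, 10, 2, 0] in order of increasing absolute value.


Compute absolute values:
  |12| = 12
  |7| = 7
  |10| = 10
  |2| = 2
  |0| = 0
Absolute values in increasing order: 0 < 2 < 7 < 10 < 12
Listing the original numbers in that order gives the answer.
Final answer: [0, 2, 7, 10, 12]


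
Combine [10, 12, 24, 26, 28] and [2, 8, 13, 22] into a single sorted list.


List A: [10, 12, 24, 26, 28]
List B: [2, 8, 13, 22]
Repeatedly compare the front elements and take the smaller:
  10 vs 2 -> take 2
  10 vs 8 -> take 8
  10 vs 13 -> take 10
  12 vs 13 -> take 12
  24 vs 13 -> take 13
  24 vs 22 -> take 22
  B is exhausted; append the rest of A: [24, 26, 28]
Final answer: [2, 8, 10, 12, 13, 22, 24, 26, 28]


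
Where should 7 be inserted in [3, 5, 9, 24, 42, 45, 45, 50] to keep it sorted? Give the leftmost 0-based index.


List is sorted: [3, 5, 9, 24, 42, 45, 45, 50]
We need the leftmost position where 7 can be inserted, i.e. the first index whose element is >= 7 (or the end of the list if none is).
Binary search with low=0, high=8 (0-based indices):
  low=0, high=8, mid=4: a[4]=42 >= 7, so high = 4
  low=0, high=4, mid=2: a[2]=9 >= 7, so high = 2
  low=0, high=2, mid=1: a[1]=5 < 7, so low = 2
Now low = high = 2, so the insertion index is 2.
Final answer: 2


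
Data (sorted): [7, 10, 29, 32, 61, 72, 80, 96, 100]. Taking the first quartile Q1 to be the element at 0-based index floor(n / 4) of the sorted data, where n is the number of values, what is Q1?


The list has n = 9 elements.
Q1 index = floor(9 / 4) = floor(2.25) = 2
Counting from index 0 in the sorted data, the element at index 2 is 29.
Final answer: 29


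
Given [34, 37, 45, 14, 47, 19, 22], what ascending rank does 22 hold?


Sort ascending: [14, 19, 22, 34, 37, 45, 47]
Find 22 in the sorted list.
22 is at position 3 (1-indexed).
Final answer: 3


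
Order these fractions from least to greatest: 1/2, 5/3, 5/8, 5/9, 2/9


Convert to decimal for comparison:
  1/2 = 0.5
  5/3 = 1.6667
  5/8 = 0.625
  5/9 = 0.5556
  2/9 = 0.2222
Decimals in increasing order: 0.2222 < 0.5 < 0.5556 < 0.625 < 1.6667
Writing each back as its fraction gives the sorted order.
Final answer: 2/9, 1/2, 5/9, 5/8, 5/3


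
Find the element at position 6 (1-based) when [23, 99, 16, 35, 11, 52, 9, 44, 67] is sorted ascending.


Sort ascending: [9, 11, 16, 23, 35, 44, 52, 67, 99]
The 6th element (1-indexed) is at index 5.
Value = 44
Final answer: 44


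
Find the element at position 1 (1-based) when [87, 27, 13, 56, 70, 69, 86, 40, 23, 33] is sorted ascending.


Sort ascending: [13, 23, 27, 33, 40, 56, 69, 70, 86, 87]
The 1st element (1-indexed) is at index 0.
Value = 13
Final answer: 13


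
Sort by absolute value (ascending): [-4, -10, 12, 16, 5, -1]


Compute absolute values:
  |-4| = 4
  |-10| = 10
  |12| = 12
  |16| = 16
  |5| = 5
  |-1| = 1
Absolute values in increasing order: 1 < 4 < 5 < 10 < 12 < 16
Listing the original numbers in that order gives the answer.
Final answer: [-1, -4, 5, -10, 12, 16]


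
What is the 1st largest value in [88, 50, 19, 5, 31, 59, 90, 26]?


Sort descending: [90, 88, 59, 50, 31, 26, 19, 5]
The 1st element (1-indexed) is at index 0.
Value = 90
Final answer: 90


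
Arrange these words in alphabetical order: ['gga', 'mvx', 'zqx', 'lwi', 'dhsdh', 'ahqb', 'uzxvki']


Compare strings character by character (the first differing letter decides):
  'ahqb' < 'dhsdh' since 'a' < 'd' at position 1
  'dhsdh' < 'gga' since 'd' < 'g' at position 1
  'gga' < 'lwi' since 'g' < 'l' at position 1
  'lwi' < 'mvx' since 'l' < 'm' at position 1
  'mvx' < 'uzxvki' since 'm' < 'u' at position 1
  'uzxvki' < 'zqx' since 'u' < 'z' at position 1
Chaining these comparisons gives the alphabetical order.
Final answer: ['ahqb', 'dhsdh', 'gga', 'lwi', 'mvx', 'uzxvki', 'zqx']


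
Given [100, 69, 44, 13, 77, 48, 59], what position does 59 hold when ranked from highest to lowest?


Sort descending: [100, 77, 69, 59, 48, 44, 13]
Find 59 in the sorted list.
59 is at position 4.
Final answer: 4


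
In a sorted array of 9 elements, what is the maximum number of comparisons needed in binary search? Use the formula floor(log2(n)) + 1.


Binary search halves the search space each step.
Maximum comparisons = floor(log2(9)) + 1
log2(9) = 3.1699
floor(log2(9)) = 3, so 3 + 1 = 4
Final answer: 4


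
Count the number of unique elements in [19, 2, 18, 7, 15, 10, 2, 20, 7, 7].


List all unique values:
Distinct values: [2, 7, 10, 15, 18, 19, 20]
Count = 7
Final answer: 7


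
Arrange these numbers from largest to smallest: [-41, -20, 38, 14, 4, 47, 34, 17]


Original list: [-41, -20, 38, 14, 4, 47, 34, 17]
Repeatedly take the largest remaining element:
  Remaining [-41, -20, 38, 14, 4, 47, 34, 17] -> largest is 47
  Remaining [-41, -20, 38, 14, 4, 34, 17] -> largest is 38
  Remaining [-41, -20, 14, 4, 34, 17] -> largest is 34
  Remaining [-41, -20, 14, 4, 17] -> largest is 17
  Remaining [-41, -20, 14, 4] -> largest is 14
  Remaining [-41, -20, 4] -> largest is 4
  Remaining [-41, -20] -> largest is -20
  Remaining [-41] -> largest is -41
Collecting the picks in order gives the descending list.
Final answer: [47, 38, 34, 17, 14, 4, -20, -41]


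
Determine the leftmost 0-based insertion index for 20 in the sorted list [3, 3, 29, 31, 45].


List is sorted: [3, 3, 29, 31, 45]
We need the leftmost position where 20 can be inserted, i.e. the first index whose element is >= 20 (or the end of the list if none is).
Binary search with low=0, high=5 (0-based indices):
  low=0, high=5, mid=2: a[2]=29 >= 20, so high = 2
  low=0, high=2, mid=1: a[1]=3 < 20, so low = 2
Now low = high = 2, so the insertion index is 2.
Final answer: 2


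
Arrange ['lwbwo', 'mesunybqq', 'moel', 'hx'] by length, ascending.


Compute lengths:
  'lwbwo' has length 5
  'mesunybqq' has length 9
  'moel' has length 4
  'hx' has length 2
Lengths in increasing order: 2 < 4 < 5 < 9
Listing the words in that order gives the answer.
Final answer: ['hx', 'moel', 'lwbwo', 'mesunybqq']


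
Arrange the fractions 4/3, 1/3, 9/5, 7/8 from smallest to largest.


Convert to decimal for comparison:
  4/3 = 1.3333
  1/3 = 0.3333
  9/5 = 1.8
  7/8 = 0.875
Decimals in increasing order: 0.3333 < 0.875 < 1.3333 < 1.8
Writing each back as its fraction gives the sorted order.
Final answer: 1/3, 7/8, 4/3, 9/5


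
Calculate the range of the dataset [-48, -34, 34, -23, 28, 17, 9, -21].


Maximum value: 34
Minimum value: -48
Range = 34 - (-48) = 82
Final answer: 82


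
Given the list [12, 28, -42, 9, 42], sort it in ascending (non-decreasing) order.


Original list: [12, 28, -42, 9, 42]
Repeatedly take the smallest remaining element:
  Remaining [12, 28, -42, 9, 42] -> smallest is -42
  Remaining [12, 28, 9, 42] -> smallest is 9
  Remaining [12, 28, 42] -> smallest is 12
  Remaining [28, 42] -> smallest is 28
  Remaining [42] -> smallest is 42
Collecting the picks in order gives the sorted list.
Final answer: [-42, 9, 12, 28, 42]


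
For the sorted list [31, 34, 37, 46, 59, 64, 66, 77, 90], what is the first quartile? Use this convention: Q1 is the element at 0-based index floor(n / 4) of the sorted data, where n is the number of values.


The list has n = 9 elements.
Q1 index = floor(9 / 4) = floor(2.25) = 2
Counting from index 0 in the sorted data, the element at index 2 is 37.
Final answer: 37


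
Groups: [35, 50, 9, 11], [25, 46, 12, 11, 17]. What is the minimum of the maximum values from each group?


Find max of each group:
  Group 1: [35, 50, 9, 11] -> max = 50
  Group 2: [25, 46, 12, 11, 17] -> max = 46
Maxes: [50, 46]
Minimum of maxes = 46
Final answer: 46


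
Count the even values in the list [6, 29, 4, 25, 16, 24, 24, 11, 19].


Check each element:
  6 is even
  29 is odd
  4 is even
  25 is odd
  16 is even
  24 is even
  24 is even
  11 is odd
  19 is odd
Evens: [6, 4, 16, 24, 24]
Count of evens = 5
Final answer: 5


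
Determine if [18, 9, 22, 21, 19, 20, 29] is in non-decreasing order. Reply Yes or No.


Check consecutive pairs:
  18 <= 9? False
  9 <= 22? True
  22 <= 21? False
  21 <= 19? False
  19 <= 20? True
  20 <= 29? True
3 consecutive pair(s) are out of order, so the list is not sorted.
Final answer: No


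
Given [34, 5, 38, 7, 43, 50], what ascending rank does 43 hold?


Sort ascending: [5, 7, 34, 38, 43, 50]
Find 43 in the sorted list.
43 is at position 5 (1-indexed).
Final answer: 5


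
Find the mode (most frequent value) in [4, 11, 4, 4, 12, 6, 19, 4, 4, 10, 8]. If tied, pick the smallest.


Count the frequency of each value:
  4 appears 5 time(s)
  6 appears 1 time(s)
  8 appears 1 time(s)
  10 appears 1 time(s)
  11 appears 1 time(s)
  12 appears 1 time(s)
  19 appears 1 time(s)
Maximum frequency is 5.
Only 4 reaches that frequency, so it is the mode.
Final answer: 4


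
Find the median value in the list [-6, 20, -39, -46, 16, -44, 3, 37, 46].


First, sort the list: [-46, -44, -39, -6, 3, 16, 20, 37, 46]
The list has 9 elements (odd count).
The middle index is 4 (0-based), and the element there is 3.
Final answer: 3


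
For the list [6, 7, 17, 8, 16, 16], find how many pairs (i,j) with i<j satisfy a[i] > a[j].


For each element, count the later elements that are smaller than it:
  6 (index 0): smaller elements after it = [] -> 0
  7 (index 1): smaller elements after it = [] -> 0
  17 (index 2): smaller elements after it = [8, 16, 16] -> 3
  8 (index 3): smaller elements after it = [] -> 0
  16 (index 4): smaller elements after it = [] -> 0
Total inversions = 0 + 0 + 3 + 0 + 0 = 3
Final answer: 3


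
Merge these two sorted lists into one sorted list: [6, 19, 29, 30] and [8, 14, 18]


List A: [6, 19, 29, 30]
List B: [8, 14, 18]
Repeatedly compare the front elements and take the smaller:
  6 vs 8 -> take 6
  19 vs 8 -> take 8
  19 vs 14 -> take 14
  19 vs 18 -> take 18
  B is exhausted; append the rest of A: [19, 29, 30]
Final answer: [6, 8, 14, 18, 19, 29, 30]


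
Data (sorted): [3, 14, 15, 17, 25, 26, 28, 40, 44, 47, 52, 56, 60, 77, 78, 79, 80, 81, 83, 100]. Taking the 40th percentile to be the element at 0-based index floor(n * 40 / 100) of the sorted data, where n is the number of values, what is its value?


The dataset has n = 20 elements.
Index = floor(20 * 40 / 100) = floor(800 / 100) = floor(8) = 8
Counting from index 0 in the sorted data, the element at index 8 is 44.
Final answer: 44


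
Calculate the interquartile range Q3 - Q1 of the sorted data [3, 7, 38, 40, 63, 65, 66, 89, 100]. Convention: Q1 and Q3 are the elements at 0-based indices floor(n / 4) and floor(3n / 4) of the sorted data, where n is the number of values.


The data has n = 9 elements.
Q1 index = floor(9 / 4) = floor(2.25) = 2; Q3 index = floor(3 * 9 / 4) = floor(6.75) = 6
Q1 = element at index 2 = 38
Q3 = element at index 6 = 66
IQR = 66 - 38 = 28
Final answer: 28


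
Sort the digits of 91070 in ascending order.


The number 91070 has digits: 9, 1, 0, 7, 0
Sorted: 0, 0, 1, 7, 9
Joining the sorted digits gives the result.
Final answer: 00179


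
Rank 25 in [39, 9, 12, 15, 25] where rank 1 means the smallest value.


Sort ascending: [9, 12, 15, 25, 39]
Find 25 in the sorted list.
25 is at position 4 (1-indexed).
Final answer: 4


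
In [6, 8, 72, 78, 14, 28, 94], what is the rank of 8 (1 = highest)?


Sort descending: [94, 78, 72, 28, 14, 8, 6]
Find 8 in the sorted list.
8 is at position 6.
Final answer: 6


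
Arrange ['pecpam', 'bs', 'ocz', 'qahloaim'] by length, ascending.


Compute lengths:
  'pecpam' has length 6
  'bs' has length 2
  'ocz' has length 3
  'qahloaim' has length 8
Lengths in increasing order: 2 < 3 < 6 < 8
Listing the words in that order gives the answer.
Final answer: ['bs', 'ocz', 'pecpam', 'qahloaim']


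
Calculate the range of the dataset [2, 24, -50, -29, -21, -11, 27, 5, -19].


Maximum value: 27
Minimum value: -50
Range = 27 - (-50) = 77
Final answer: 77


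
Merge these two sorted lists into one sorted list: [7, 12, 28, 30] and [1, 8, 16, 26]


List A: [7, 12, 28, 30]
List B: [1, 8, 16, 26]
Repeatedly compare the front elements and take the smaller:
  7 vs 1 -> take 1
  7 vs 8 -> take 7
  12 vs 8 -> take 8
  12 vs 16 -> take 12
  28 vs 16 -> take 16
  28 vs 26 -> take 26
  B is exhausted; append the rest of A: [28, 30]
Final answer: [1, 7, 8, 12, 16, 26, 28, 30]


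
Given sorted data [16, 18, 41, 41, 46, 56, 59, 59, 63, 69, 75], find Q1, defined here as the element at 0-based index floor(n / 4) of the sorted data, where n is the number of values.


The list has n = 11 elements.
Q1 index = floor(11 / 4) = floor(2.75) = 2
Counting from index 0 in the sorted data, the element at index 2 is 41.
Final answer: 41


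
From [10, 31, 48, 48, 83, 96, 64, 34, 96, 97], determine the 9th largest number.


Sort descending: [97, 96, 96, 83, 64, 48, 48, 34, 31, 10]
The 9th element (1-indexed) is at index 8.
Value = 31
Final answer: 31


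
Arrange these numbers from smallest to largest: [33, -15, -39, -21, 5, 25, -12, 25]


Original list: [33, -15, -39, -21, 5, 25, -12, 25]
Repeatedly take the smallest remaining element:
  Remaining [33, -15, -39, -21, 5, 25, -12, 25] -> smallest is -39
  Remaining [33, -15, -21, 5, 25, -12, 25] -> smallest is -21
  Remaining [33, -15, 5, 25, -12, 25] -> smallest is -15
  Remaining [33, 5, 25, -12, 25] -> smallest is -12
  Remaining [33, 5, 25, 25] -> smallest is 5
  Remaining [33, 25, 25] -> smallest is 25
  Remaining [33, 25] -> smallest is 25
  Remaining [33] -> smallest is 33
Collecting the picks in order gives the sorted list.
Final answer: [-39, -21, -15, -12, 5, 25, 25, 33]


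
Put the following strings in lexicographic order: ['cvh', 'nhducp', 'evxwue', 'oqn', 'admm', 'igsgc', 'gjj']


Compare strings character by character (the first differing letter decides):
  'admm' < 'cvh' since 'a' < 'c' at position 1
  'cvh' < 'evxwue' since 'c' < 'e' at position 1
  'evxwue' < 'gjj' since 'e' < 'g' at position 1
  'gjj' < 'igsgc' since 'g' < 'i' at position 1
  'igsgc' < 'nhducp' since 'i' < 'n' at position 1
  'nhducp' < 'oqn' since 'n' < 'o' at position 1
Chaining these comparisons gives the alphabetical order.
Final answer: ['admm', 'cvh', 'evxwue', 'gjj', 'igsgc', 'nhducp', 'oqn']


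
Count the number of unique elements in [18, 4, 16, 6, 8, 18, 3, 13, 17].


List all unique values:
Distinct values: [3, 4, 6, 8, 13, 16, 17, 18]
Count = 8
Final answer: 8


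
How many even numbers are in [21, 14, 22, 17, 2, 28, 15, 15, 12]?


Check each element:
  21 is odd
  14 is even
  22 is even
  17 is odd
  2 is even
  28 is even
  15 is odd
  15 is odd
  12 is even
Evens: [14, 22, 2, 28, 12]
Count of evens = 5
Final answer: 5


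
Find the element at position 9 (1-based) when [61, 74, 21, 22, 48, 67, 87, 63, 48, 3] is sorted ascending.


Sort ascending: [3, 21, 22, 48, 48, 61, 63, 67, 74, 87]
The 9th element (1-indexed) is at index 8.
Value = 74
Final answer: 74


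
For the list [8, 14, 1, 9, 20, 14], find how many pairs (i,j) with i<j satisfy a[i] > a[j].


For each element, count the later elements that are smaller than it:
  8 (index 0): smaller elements after it = [1] -> 1
  14 (index 1): smaller elements after it = [1, 9] -> 2
  1 (index 2): smaller elements after it = [] -> 0
  9 (index 3): smaller elements after it = [] -> 0
  20 (index 4): smaller elements after it = [14] -> 1
Total inversions = 1 + 2 + 0 + 0 + 1 = 4
Final answer: 4


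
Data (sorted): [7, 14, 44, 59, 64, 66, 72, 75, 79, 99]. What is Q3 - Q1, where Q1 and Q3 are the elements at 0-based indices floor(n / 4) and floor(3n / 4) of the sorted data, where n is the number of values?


The data has n = 10 elements.
Q1 index = floor(10 / 4) = floor(2.5) = 2; Q3 index = floor(3 * 10 / 4) = floor(7.5) = 7
Q1 = element at index 2 = 44
Q3 = element at index 7 = 75
IQR = 75 - 44 = 31
Final answer: 31


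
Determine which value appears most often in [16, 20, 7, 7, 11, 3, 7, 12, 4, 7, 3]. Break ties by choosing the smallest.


Count the frequency of each value:
  3 appears 2 time(s)
  4 appears 1 time(s)
  7 appears 4 time(s)
  11 appears 1 time(s)
  12 appears 1 time(s)
  16 appears 1 time(s)
  20 appears 1 time(s)
Maximum frequency is 4.
Only 7 reaches that frequency, so it is the mode.
Final answer: 7


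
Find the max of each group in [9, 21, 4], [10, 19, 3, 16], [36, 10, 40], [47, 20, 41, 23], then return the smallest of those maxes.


Find max of each group:
  Group 1: [9, 21, 4] -> max = 21
  Group 2: [10, 19, 3, 16] -> max = 19
  Group 3: [36, 10, 40] -> max = 40
  Group 4: [47, 20, 41, 23] -> max = 47
Maxes: [21, 19, 40, 47]
Minimum of maxes = 19
Final answer: 19


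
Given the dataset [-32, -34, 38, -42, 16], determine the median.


First, sort the list: [-42, -34, -32, 16, 38]
The list has 5 elements (odd count).
The middle index is 2 (0-based), and the element there is -32.
Final answer: -32


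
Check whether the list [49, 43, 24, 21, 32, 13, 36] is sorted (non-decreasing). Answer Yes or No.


Check consecutive pairs:
  49 <= 43? False
  43 <= 24? False
  24 <= 21? False
  21 <= 32? True
  32 <= 13? False
  13 <= 36? True
4 consecutive pair(s) are out of order, so the list is not sorted.
Final answer: No


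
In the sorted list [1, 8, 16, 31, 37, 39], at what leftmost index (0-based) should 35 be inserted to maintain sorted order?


List is sorted: [1, 8, 16, 31, 37, 39]
We need the leftmost position where 35 can be inserted, i.e. the first index whose element is >= 35 (or the end of the list if none is).
Binary search with low=0, high=6 (0-based indices):
  low=0, high=6, mid=3: a[3]=31 < 35, so low = 4
  low=4, high=6, mid=5: a[5]=39 >= 35, so high = 5
  low=4, high=5, mid=4: a[4]=37 >= 35, so high = 4
Now low = high = 4, so the insertion index is 4.
Final answer: 4


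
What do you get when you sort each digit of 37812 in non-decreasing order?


The number 37812 has digits: 3, 7, 8, 1, 2
Sorted: 1, 2, 3, 7, 8
Joining the sorted digits gives the result.
Final answer: 12378


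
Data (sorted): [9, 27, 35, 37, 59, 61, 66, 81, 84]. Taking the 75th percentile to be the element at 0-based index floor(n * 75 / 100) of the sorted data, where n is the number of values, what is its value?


The dataset has n = 9 elements.
Index = floor(9 * 75 / 100) = floor(675 / 100) = floor(6.75) = 6
Counting from index 0 in the sorted data, the element at index 6 is 66.
Final answer: 66


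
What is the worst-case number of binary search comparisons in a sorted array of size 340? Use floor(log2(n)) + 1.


Binary search halves the search space each step.
Maximum comparisons = floor(log2(340)) + 1
log2(340) = 8.4094
floor(log2(340)) = 8, so 8 + 1 = 9
Final answer: 9


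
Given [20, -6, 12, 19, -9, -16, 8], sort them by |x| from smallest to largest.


Compute absolute values:
  |20| = 20
  |-6| = 6
  |12| = 12
  |19| = 19
  |-9| = 9
  |-16| = 16
  |8| = 8
Absolute values in increasing order: 6 < 8 < 9 < 12 < 16 < 19 < 20
Listing the original numbers in that order gives the answer.
Final answer: [-6, 8, -9, 12, -16, 19, 20]


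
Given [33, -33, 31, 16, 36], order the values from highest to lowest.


Original list: [33, -33, 31, 16, 36]
Repeatedly take the largest remaining element:
  Remaining [33, -33, 31, 16, 36] -> largest is 36
  Remaining [33, -33, 31, 16] -> largest is 33
  Remaining [-33, 31, 16] -> largest is 31
  Remaining [-33, 16] -> largest is 16
  Remaining [-33] -> largest is -33
Collecting the picks in order gives the descending list.
Final answer: [36, 33, 31, 16, -33]


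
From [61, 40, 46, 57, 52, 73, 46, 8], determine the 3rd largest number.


Sort descending: [73, 61, 57, 52, 46, 46, 40, 8]
The 3rd element (1-indexed) is at index 2.
Value = 57
Final answer: 57


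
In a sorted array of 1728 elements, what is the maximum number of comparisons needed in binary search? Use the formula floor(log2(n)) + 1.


Binary search halves the search space each step.
Maximum comparisons = floor(log2(1728)) + 1
log2(1728) = 10.7549
floor(log2(1728)) = 10, so 10 + 1 = 11
Final answer: 11


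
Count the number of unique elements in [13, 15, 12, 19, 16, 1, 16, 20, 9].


List all unique values:
Distinct values: [1, 9, 12, 13, 15, 16, 19, 20]
Count = 8
Final answer: 8


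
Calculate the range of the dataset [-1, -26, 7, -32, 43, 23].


Maximum value: 43
Minimum value: -32
Range = 43 - (-32) = 75
Final answer: 75


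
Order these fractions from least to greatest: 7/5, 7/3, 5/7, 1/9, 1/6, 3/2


Convert to decimal for comparison:
  7/5 = 1.4
  7/3 = 2.3333
  5/7 = 0.7143
  1/9 = 0.1111
  1/6 = 0.1667
  3/2 = 1.5
Decimals in increasing order: 0.1111 < 0.1667 < 0.7143 < 1.4 < 1.5 < 2.3333
Writing each back as its fraction gives the sorted order.
Final answer: 1/9, 1/6, 5/7, 7/5, 3/2, 7/3


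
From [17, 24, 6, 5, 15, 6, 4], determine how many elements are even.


Check each element:
  17 is odd
  24 is even
  6 is even
  5 is odd
  15 is odd
  6 is even
  4 is even
Evens: [24, 6, 6, 4]
Count of evens = 4
Final answer: 4


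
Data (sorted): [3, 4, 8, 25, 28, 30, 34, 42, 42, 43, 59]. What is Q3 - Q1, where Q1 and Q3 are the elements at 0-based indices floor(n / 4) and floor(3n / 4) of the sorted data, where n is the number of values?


The data has n = 11 elements.
Q1 index = floor(11 / 4) = floor(2.75) = 2; Q3 index = floor(3 * 11 / 4) = floor(8.25) = 8
Q1 = element at index 2 = 8
Q3 = element at index 8 = 42
IQR = 42 - 8 = 34
Final answer: 34


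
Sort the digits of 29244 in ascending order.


The number 29244 has digits: 2, 9, 2, 4, 4
Sorted: 2, 2, 4, 4, 9
Joining the sorted digits gives the result.
Final answer: 22449


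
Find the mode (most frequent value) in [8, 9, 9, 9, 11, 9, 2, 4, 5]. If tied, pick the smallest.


Count the frequency of each value:
  2 appears 1 time(s)
  4 appears 1 time(s)
  5 appears 1 time(s)
  8 appears 1 time(s)
  9 appears 4 time(s)
  11 appears 1 time(s)
Maximum frequency is 4.
Only 9 reaches that frequency, so it is the mode.
Final answer: 9


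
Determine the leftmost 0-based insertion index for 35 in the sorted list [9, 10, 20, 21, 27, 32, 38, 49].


List is sorted: [9, 10, 20, 21, 27, 32, 38, 49]
We need the leftmost position where 35 can be inserted, i.e. the first index whose element is >= 35 (or the end of the list if none is).
Binary search with low=0, high=8 (0-based indices):
  low=0, high=8, mid=4: a[4]=27 < 35, so low = 5
  low=5, high=8, mid=6: a[6]=38 >= 35, so high = 6
  low=5, high=6, mid=5: a[5]=32 < 35, so low = 6
Now low = high = 6, so the insertion index is 6.
Final answer: 6


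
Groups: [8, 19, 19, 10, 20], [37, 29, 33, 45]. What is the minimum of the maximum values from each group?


Find max of each group:
  Group 1: [8, 19, 19, 10, 20] -> max = 20
  Group 2: [37, 29, 33, 45] -> max = 45
Maxes: [20, 45]
Minimum of maxes = 20
Final answer: 20


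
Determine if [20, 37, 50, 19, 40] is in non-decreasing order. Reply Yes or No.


Check consecutive pairs:
  20 <= 37? True
  37 <= 50? True
  50 <= 19? False
  19 <= 40? True
1 consecutive pair(s) are out of order, so the list is not sorted.
Final answer: No


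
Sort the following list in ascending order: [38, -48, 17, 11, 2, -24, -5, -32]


Original list: [38, -48, 17, 11, 2, -24, -5, -32]
Repeatedly take the smallest remaining element:
  Remaining [38, -48, 17, 11, 2, -24, -5, -32] -> smallest is -48
  Remaining [38, 17, 11, 2, -24, -5, -32] -> smallest is -32
  Remaining [38, 17, 11, 2, -24, -5] -> smallest is -24
  Remaining [38, 17, 11, 2, -5] -> smallest is -5
  Remaining [38, 17, 11, 2] -> smallest is 2
  Remaining [38, 17, 11] -> smallest is 11
  Remaining [38, 17] -> smallest is 17
  Remaining [38] -> smallest is 38
Collecting the picks in order gives the sorted list.
Final answer: [-48, -32, -24, -5, 2, 11, 17, 38]


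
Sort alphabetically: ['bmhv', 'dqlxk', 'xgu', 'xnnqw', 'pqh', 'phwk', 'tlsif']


Compare strings character by character (the first differing letter decides):
  'bmhv' < 'dqlxk' since 'b' < 'd' at position 1
  'dqlxk' < 'phwk' since 'd' < 'p' at position 1
  'phwk' < 'pqh' since 'h' < 'q' at position 2
  'pqh' < 'tlsif' since 'p' < 't' at position 1
  'tlsif' < 'xgu' since 't' < 'x' at position 1
  'xgu' < 'xnnqw' since 'g' < 'n' at position 2
Chaining these comparisons gives the alphabetical order.
Final answer: ['bmhv', 'dqlxk', 'phwk', 'pqh', 'tlsif', 'xgu', 'xnnqw']


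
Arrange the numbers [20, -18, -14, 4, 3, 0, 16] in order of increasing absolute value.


Compute absolute values:
  |20| = 20
  |-18| = 18
  |-14| = 14
  |4| = 4
  |3| = 3
  |0| = 0
  |16| = 16
Absolute values in increasing order: 0 < 3 < 4 < 14 < 16 < 18 < 20
Listing the original numbers in that order gives the answer.
Final answer: [0, 3, 4, -14, 16, -18, 20]


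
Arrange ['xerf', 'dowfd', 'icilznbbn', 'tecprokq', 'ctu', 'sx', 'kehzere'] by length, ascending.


Compute lengths:
  'xerf' has length 4
  'dowfd' has length 5
  'icilznbbn' has length 9
  'tecprokq' has length 8
  'ctu' has length 3
  'sx' has length 2
  'kehzere' has length 7
Lengths in increasing order: 2 < 3 < 4 < 5 < 7 < 8 < 9
Listing the words in that order gives the answer.
Final answer: ['sx', 'ctu', 'xerf', 'dowfd', 'kehzere', 'tecprokq', 'icilznbbn']


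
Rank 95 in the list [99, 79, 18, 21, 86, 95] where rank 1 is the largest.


Sort descending: [99, 95, 86, 79, 21, 18]
Find 95 in the sorted list.
95 is at position 2.
Final answer: 2


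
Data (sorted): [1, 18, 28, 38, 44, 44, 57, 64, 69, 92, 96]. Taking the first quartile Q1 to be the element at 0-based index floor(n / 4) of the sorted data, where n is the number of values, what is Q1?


The list has n = 11 elements.
Q1 index = floor(11 / 4) = floor(2.75) = 2
Counting from index 0 in the sorted data, the element at index 2 is 28.
Final answer: 28


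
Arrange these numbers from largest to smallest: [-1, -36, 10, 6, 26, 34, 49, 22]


Original list: [-1, -36, 10, 6, 26, 34, 49, 22]
Repeatedly take the largest remaining element:
  Remaining [-1, -36, 10, 6, 26, 34, 49, 22] -> largest is 49
  Remaining [-1, -36, 10, 6, 26, 34, 22] -> largest is 34
  Remaining [-1, -36, 10, 6, 26, 22] -> largest is 26
  Remaining [-1, -36, 10, 6, 22] -> largest is 22
  Remaining [-1, -36, 10, 6] -> largest is 10
  Remaining [-1, -36, 6] -> largest is 6
  Remaining [-1, -36] -> largest is -1
  Remaining [-36] -> largest is -36
Collecting the picks in order gives the descending list.
Final answer: [49, 34, 26, 22, 10, 6, -1, -36]


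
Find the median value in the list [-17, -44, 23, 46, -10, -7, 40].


First, sort the list: [-44, -17, -10, -7, 23, 40, 46]
The list has 7 elements (odd count).
The middle index is 3 (0-based), and the element there is -7.
Final answer: -7


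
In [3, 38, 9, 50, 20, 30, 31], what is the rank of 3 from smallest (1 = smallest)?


Sort ascending: [3, 9, 20, 30, 31, 38, 50]
Find 3 in the sorted list.
3 is at position 1 (1-indexed).
Final answer: 1


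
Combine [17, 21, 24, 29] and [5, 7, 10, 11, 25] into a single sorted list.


List A: [17, 21, 24, 29]
List B: [5, 7, 10, 11, 25]
Repeatedly compare the front elements and take the smaller:
  17 vs 5 -> take 5
  17 vs 7 -> take 7
  17 vs 10 -> take 10
  17 vs 11 -> take 11
  17 vs 25 -> take 17
  21 vs 25 -> take 21
  24 vs 25 -> take 24
  29 vs 25 -> take 25
  B is exhausted; append the rest of A: [29]
Final answer: [5, 7, 10, 11, 17, 21, 24, 25, 29]


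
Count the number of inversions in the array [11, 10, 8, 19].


For each element, count the later elements that are smaller than it:
  11 (index 0): smaller elements after it = [10, 8] -> 2
  10 (index 1): smaller elements after it = [8] -> 1
  8 (index 2): smaller elements after it = [] -> 0
Total inversions = 2 + 1 + 0 = 3
Final answer: 3


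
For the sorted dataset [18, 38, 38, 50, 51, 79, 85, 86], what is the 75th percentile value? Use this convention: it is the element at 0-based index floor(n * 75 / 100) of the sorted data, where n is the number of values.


The dataset has n = 8 elements.
Index = floor(8 * 75 / 100) = floor(600 / 100) = floor(6) = 6
Counting from index 0 in the sorted data, the element at index 6 is 85.
Final answer: 85


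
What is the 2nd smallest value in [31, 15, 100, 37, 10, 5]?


Sort ascending: [5, 10, 15, 31, 37, 100]
The 2nd element (1-indexed) is at index 1.
Value = 10
Final answer: 10


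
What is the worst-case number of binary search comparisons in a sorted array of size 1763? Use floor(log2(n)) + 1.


Binary search halves the search space each step.
Maximum comparisons = floor(log2(1763)) + 1
log2(1763) = 10.7838
floor(log2(1763)) = 10, so 10 + 1 = 11
Final answer: 11


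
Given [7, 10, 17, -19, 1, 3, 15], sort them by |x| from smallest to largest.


Compute absolute values:
  |7| = 7
  |10| = 10
  |17| = 17
  |-19| = 19
  |1| = 1
  |3| = 3
  |15| = 15
Absolute values in increasing order: 1 < 3 < 7 < 10 < 15 < 17 < 19
Listing the original numbers in that order gives the answer.
Final answer: [1, 3, 7, 10, 15, 17, -19]


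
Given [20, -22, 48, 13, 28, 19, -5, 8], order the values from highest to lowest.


Original list: [20, -22, 48, 13, 28, 19, -5, 8]
Repeatedly take the largest remaining element:
  Remaining [20, -22, 48, 13, 28, 19, -5, 8] -> largest is 48
  Remaining [20, -22, 13, 28, 19, -5, 8] -> largest is 28
  Remaining [20, -22, 13, 19, -5, 8] -> largest is 20
  Remaining [-22, 13, 19, -5, 8] -> largest is 19
  Remaining [-22, 13, -5, 8] -> largest is 13
  Remaining [-22, -5, 8] -> largest is 8
  Remaining [-22, -5] -> largest is -5
  Remaining [-22] -> largest is -22
Collecting the picks in order gives the descending list.
Final answer: [48, 28, 20, 19, 13, 8, -5, -22]


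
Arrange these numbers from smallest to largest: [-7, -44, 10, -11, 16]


Original list: [-7, -44, 10, -11, 16]
Repeatedly take the smallest remaining element:
  Remaining [-7, -44, 10, -11, 16] -> smallest is -44
  Remaining [-7, 10, -11, 16] -> smallest is -11
  Remaining [-7, 10, 16] -> smallest is -7
  Remaining [10, 16] -> smallest is 10
  Remaining [16] -> smallest is 16
Collecting the picks in order gives the sorted list.
Final answer: [-44, -11, -7, 10, 16]


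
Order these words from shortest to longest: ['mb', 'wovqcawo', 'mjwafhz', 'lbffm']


Compute lengths:
  'mb' has length 2
  'wovqcawo' has length 8
  'mjwafhz' has length 7
  'lbffm' has length 5
Lengths in increasing order: 2 < 5 < 7 < 8
Listing the words in that order gives the answer.
Final answer: ['mb', 'lbffm', 'mjwafhz', 'wovqcawo']


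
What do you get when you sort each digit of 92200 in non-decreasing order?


The number 92200 has digits: 9, 2, 2, 0, 0
Sorted: 0, 0, 2, 2, 9
Joining the sorted digits gives the result.
Final answer: 00229


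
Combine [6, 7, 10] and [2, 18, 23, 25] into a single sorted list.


List A: [6, 7, 10]
List B: [2, 18, 23, 25]
Repeatedly compare the front elements and take the smaller:
  6 vs 2 -> take 2
  6 vs 18 -> take 6
  7 vs 18 -> take 7
  10 vs 18 -> take 10
  A is exhausted; append the rest of B: [18, 23, 25]
Final answer: [2, 6, 7, 10, 18, 23, 25]


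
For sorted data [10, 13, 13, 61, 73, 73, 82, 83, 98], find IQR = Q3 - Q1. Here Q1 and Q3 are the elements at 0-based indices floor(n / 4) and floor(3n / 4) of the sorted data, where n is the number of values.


The data has n = 9 elements.
Q1 index = floor(9 / 4) = floor(2.25) = 2; Q3 index = floor(3 * 9 / 4) = floor(6.75) = 6
Q1 = element at index 2 = 13
Q3 = element at index 6 = 82
IQR = 82 - 13 = 69
Final answer: 69
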